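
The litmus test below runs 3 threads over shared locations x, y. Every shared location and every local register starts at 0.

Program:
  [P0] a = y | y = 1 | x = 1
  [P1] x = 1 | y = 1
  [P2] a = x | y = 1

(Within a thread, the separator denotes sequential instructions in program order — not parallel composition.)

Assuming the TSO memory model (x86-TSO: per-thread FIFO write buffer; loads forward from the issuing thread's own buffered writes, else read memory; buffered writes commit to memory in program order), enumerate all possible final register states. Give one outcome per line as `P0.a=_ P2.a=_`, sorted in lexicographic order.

outcome vector order: (P0.a,P2.a)
|TSO outcomes| = 4

P0.a=0 P2.a=0
P0.a=0 P2.a=1
P0.a=1 P2.a=0
P0.a=1 P2.a=1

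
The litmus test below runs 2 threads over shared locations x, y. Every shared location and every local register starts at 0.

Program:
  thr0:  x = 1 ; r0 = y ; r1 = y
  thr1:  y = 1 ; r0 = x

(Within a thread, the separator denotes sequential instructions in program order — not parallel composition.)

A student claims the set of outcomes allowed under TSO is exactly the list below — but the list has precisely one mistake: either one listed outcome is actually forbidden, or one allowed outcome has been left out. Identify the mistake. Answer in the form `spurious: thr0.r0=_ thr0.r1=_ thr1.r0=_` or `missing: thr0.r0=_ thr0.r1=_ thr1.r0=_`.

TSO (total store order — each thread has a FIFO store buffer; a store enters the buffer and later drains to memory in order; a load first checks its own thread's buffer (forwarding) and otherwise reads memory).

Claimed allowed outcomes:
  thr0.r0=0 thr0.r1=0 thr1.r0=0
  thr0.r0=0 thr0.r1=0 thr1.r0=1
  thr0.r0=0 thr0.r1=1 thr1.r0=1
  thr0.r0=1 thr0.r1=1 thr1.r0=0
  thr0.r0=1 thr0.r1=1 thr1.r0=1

outcome vector order: (thr0.r0,thr0.r1,thr1.r0)
TSO (6): (0,0,0) (0,0,1) (0,1,0) (0,1,1) (1,1,0) (1,1,1)
TSO∖claimed = {(0,1,0)}

missing: thr0.r0=0 thr0.r1=1 thr1.r0=0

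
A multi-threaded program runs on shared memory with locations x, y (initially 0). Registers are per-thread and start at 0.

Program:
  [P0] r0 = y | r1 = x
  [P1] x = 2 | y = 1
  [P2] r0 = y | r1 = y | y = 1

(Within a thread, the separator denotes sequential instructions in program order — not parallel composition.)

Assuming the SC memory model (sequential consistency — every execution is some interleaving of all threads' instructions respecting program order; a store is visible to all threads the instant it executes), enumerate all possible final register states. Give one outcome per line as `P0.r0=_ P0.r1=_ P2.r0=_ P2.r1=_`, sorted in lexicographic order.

outcome vector order: (P0.r0,P0.r1,P2.r0,P2.r1)
|SC outcomes| = 10

P0.r0=0 P0.r1=0 P2.r0=0 P2.r1=0
P0.r0=0 P0.r1=0 P2.r0=0 P2.r1=1
P0.r0=0 P0.r1=0 P2.r0=1 P2.r1=1
P0.r0=0 P0.r1=2 P2.r0=0 P2.r1=0
P0.r0=0 P0.r1=2 P2.r0=0 P2.r1=1
P0.r0=0 P0.r1=2 P2.r0=1 P2.r1=1
P0.r0=1 P0.r1=0 P2.r0=0 P2.r1=0
P0.r0=1 P0.r1=2 P2.r0=0 P2.r1=0
P0.r0=1 P0.r1=2 P2.r0=0 P2.r1=1
P0.r0=1 P0.r1=2 P2.r0=1 P2.r1=1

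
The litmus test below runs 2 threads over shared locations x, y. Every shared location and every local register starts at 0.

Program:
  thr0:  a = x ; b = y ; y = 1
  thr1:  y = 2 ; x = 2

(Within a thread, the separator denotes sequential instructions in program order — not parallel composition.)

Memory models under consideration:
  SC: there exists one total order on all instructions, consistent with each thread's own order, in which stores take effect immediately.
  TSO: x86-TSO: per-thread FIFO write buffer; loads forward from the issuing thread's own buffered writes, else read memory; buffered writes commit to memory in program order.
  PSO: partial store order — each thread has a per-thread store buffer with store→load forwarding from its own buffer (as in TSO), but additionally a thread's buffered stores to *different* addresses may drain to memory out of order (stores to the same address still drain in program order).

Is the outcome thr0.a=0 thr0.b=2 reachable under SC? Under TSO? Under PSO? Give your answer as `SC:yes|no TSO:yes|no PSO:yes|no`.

outcome vector order: (thr0.a,thr0.b)
under SC → (0,0) (0,2) (2,2)
under TSO → (0,0) (0,2) (2,2)
under PSO → (0,0) (0,2) (2,0) (2,2)
target (0,2) ∈ {SC,TSO,PSO}

SC:yes TSO:yes PSO:yes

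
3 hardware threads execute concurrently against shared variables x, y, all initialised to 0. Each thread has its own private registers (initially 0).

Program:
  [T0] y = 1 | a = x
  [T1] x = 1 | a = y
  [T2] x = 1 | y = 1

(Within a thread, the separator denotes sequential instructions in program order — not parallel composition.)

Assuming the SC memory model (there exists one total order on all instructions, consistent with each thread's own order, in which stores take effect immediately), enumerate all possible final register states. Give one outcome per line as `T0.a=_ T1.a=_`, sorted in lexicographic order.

T0.a=0 T1.a=1
T0.a=1 T1.a=0
T0.a=1 T1.a=1

outcome vector order: (T0.a,T1.a)
|SC outcomes| = 3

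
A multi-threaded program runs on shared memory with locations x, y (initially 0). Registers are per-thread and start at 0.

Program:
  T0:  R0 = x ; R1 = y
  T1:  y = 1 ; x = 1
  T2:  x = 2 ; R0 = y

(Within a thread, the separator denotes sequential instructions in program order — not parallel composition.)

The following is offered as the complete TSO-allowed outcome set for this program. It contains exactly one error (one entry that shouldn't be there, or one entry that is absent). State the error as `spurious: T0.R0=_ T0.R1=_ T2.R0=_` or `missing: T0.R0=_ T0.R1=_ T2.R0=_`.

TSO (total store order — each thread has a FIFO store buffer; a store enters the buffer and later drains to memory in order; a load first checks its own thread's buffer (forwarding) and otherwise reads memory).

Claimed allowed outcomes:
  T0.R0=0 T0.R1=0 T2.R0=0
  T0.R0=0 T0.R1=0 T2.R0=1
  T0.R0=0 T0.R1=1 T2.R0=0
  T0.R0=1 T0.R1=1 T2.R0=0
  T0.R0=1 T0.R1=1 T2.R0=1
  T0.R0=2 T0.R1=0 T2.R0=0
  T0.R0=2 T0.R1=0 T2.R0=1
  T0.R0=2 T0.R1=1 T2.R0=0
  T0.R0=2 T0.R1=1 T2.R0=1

outcome vector order: (T0.R0,T0.R1,T2.R0)
[TSO] allowed = {(0,0,0); (0,0,1); (0,1,0); (0,1,1); (1,1,0); (1,1,1); (2,0,0); (2,0,1); (2,1,0); (2,1,1)}
TSO∖claimed = {(0,1,1)}

missing: T0.R0=0 T0.R1=1 T2.R0=1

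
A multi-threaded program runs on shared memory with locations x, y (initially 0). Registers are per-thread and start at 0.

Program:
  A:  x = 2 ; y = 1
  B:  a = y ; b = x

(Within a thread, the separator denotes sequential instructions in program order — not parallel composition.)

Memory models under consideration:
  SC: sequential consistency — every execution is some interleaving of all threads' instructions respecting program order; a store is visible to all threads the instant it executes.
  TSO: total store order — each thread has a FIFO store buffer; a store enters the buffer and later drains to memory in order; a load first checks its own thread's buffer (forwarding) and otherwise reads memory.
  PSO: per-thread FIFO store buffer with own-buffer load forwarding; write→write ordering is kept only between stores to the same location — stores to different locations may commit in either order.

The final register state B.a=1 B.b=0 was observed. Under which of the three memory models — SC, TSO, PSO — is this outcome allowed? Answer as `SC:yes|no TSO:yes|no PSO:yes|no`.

SC:no TSO:no PSO:yes

outcome vector order: (B.a,B.b)
SC: 3 outcomes — {00 02 12}
TSO: 3 outcomes — {00 02 12}
PSO: 4 outcomes — {00 02 10 12}
target 10 ∈ {PSO}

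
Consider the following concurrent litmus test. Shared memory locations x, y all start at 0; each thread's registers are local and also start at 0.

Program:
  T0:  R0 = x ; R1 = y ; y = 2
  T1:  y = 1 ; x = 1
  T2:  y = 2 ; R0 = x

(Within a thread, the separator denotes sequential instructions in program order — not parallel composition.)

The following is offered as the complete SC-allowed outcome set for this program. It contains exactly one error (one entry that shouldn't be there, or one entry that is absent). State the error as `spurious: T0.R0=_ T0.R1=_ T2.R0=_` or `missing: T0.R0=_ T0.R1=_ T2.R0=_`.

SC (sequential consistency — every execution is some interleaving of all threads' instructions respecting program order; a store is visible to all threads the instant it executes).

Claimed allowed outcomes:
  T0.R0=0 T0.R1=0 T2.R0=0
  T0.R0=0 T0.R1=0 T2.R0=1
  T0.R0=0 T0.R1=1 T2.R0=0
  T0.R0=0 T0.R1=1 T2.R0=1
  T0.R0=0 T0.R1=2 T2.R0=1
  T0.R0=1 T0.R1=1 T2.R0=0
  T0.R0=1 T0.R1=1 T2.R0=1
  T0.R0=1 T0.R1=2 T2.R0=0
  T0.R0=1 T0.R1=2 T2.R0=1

outcome vector order: (T0.R0,T0.R1,T2.R0)
SC: 10 outcomes — {(0,0,0), (0,0,1), (0,1,0), (0,1,1), (0,2,0), (0,2,1), (1,1,0), (1,1,1), (1,2,0), (1,2,1)}
SC∖claimed = {(0,2,0)}

missing: T0.R0=0 T0.R1=2 T2.R0=0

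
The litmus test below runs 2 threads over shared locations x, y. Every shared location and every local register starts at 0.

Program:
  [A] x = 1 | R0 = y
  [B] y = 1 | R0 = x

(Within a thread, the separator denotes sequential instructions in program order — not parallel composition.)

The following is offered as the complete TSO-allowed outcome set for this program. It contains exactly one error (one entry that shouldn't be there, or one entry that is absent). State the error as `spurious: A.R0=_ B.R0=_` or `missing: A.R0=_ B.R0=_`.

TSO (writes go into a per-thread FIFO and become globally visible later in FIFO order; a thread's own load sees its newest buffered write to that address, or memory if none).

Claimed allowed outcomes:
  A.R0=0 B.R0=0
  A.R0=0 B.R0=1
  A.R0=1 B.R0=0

missing: A.R0=1 B.R0=1

outcome vector order: (A.R0,B.R0)
TSO: 4 outcomes — {00, 01, 10, 11}
TSO∖claimed = {11}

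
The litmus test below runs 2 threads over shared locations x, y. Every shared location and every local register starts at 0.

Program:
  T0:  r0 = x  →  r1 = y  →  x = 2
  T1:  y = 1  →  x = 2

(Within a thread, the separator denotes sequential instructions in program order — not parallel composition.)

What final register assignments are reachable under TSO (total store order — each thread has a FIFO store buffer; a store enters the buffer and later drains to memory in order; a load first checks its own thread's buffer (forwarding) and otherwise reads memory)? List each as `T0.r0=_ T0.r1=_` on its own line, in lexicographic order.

T0.r0=0 T0.r1=0
T0.r0=0 T0.r1=1
T0.r0=2 T0.r1=1

outcome vector order: (T0.r0,T0.r1)
|TSO outcomes| = 3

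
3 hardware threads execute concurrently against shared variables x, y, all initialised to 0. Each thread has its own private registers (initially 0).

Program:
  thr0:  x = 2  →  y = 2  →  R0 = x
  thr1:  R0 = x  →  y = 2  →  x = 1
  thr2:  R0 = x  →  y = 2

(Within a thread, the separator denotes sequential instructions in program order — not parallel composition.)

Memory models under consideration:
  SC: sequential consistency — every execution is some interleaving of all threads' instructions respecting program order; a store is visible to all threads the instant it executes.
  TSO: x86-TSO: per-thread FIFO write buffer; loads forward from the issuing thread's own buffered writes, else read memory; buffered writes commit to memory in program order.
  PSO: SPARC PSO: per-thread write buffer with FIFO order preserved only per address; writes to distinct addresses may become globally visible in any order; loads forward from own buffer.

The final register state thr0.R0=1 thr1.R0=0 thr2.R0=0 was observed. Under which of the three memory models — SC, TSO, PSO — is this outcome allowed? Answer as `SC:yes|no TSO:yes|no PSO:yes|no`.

outcome vector order: (thr0.R0,thr1.R0,thr2.R0)
[SC] allowed = {100, 101, 102, 120, 121, 122, 200, 201, 202, 220, 221, 222}
[TSO] allowed = {100, 101, 102, 120, 121, 122, 200, 201, 202, 220, 221, 222}
[PSO] allowed = {100, 101, 102, 120, 121, 122, 200, 201, 202, 220, 221, 222}
target 100 ∈ {SC,TSO,PSO}

SC:yes TSO:yes PSO:yes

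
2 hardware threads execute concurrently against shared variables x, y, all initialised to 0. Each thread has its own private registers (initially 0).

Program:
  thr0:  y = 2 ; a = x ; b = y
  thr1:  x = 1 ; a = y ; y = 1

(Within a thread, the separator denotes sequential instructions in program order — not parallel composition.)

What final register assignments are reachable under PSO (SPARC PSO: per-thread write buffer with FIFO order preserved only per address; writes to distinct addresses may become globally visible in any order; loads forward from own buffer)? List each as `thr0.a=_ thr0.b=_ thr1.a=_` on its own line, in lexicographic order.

thr0.a=0 thr0.b=1 thr1.a=0
thr0.a=0 thr0.b=1 thr1.a=2
thr0.a=0 thr0.b=2 thr1.a=0
thr0.a=0 thr0.b=2 thr1.a=2
thr0.a=1 thr0.b=1 thr1.a=0
thr0.a=1 thr0.b=1 thr1.a=2
thr0.a=1 thr0.b=2 thr1.a=0
thr0.a=1 thr0.b=2 thr1.a=2

outcome vector order: (thr0.a,thr0.b,thr1.a)
|PSO outcomes| = 8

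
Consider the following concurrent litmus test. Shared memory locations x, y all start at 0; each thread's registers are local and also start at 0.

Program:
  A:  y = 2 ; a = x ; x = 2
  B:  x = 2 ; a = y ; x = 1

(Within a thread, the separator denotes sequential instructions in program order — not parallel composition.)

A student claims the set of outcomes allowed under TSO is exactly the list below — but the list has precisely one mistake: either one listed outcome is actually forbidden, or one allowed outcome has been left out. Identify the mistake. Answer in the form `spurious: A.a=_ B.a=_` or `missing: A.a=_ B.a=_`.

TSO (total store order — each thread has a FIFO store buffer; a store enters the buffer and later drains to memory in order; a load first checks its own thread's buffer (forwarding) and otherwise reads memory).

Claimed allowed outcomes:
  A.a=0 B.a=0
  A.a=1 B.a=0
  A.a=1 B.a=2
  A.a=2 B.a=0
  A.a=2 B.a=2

outcome vector order: (A.a,B.a)
TSO (6): <0 0> <0 2> <1 0> <1 2> <2 0> <2 2>
TSO∖claimed = {<0 2>}

missing: A.a=0 B.a=2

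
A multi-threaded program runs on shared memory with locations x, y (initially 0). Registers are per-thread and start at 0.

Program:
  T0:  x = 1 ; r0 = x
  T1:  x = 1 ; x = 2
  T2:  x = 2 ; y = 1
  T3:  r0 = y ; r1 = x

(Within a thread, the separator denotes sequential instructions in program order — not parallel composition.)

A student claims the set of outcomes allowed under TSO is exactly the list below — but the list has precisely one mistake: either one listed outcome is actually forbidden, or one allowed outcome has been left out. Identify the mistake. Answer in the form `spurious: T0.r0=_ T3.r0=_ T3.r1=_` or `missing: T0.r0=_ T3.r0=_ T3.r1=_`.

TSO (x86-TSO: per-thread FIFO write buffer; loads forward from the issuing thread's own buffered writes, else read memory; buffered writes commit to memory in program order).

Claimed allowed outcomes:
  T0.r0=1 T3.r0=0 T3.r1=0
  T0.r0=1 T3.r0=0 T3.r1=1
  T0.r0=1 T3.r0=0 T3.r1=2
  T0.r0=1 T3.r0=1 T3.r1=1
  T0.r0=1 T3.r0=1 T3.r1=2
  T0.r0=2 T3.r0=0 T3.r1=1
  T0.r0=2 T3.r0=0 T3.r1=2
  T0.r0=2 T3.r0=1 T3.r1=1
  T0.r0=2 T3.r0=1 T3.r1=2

outcome vector order: (T0.r0,T3.r0,T3.r1)
[TSO] allowed = {1/0/0, 1/0/1, 1/0/2, 1/1/1, 1/1/2, 2/0/0, 2/0/1, 2/0/2, 2/1/1, 2/1/2}
TSO∖claimed = {2/0/0}

missing: T0.r0=2 T3.r0=0 T3.r1=0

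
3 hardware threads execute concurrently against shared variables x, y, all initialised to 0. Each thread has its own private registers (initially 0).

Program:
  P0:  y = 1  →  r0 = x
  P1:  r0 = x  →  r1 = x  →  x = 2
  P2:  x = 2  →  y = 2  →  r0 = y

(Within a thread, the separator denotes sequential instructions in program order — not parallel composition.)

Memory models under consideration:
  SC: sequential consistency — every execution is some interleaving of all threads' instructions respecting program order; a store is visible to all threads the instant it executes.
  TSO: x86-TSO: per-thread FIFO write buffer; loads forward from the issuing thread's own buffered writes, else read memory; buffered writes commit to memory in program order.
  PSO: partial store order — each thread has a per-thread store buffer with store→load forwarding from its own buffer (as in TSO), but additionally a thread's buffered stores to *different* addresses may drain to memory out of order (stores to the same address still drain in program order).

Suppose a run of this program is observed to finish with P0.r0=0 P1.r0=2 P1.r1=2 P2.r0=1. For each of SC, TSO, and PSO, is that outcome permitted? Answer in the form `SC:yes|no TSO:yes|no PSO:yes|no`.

SC:no TSO:yes PSO:yes

outcome vector order: (P0.r0,P1.r0,P1.r1,P2.r0)
under SC → 0/0/0/2, 0/0/2/2, 0/2/2/2, 2/0/0/1, 2/0/0/2, 2/0/2/1, 2/0/2/2, 2/2/2/1, 2/2/2/2
under TSO → 0/0/0/1, 0/0/0/2, 0/0/2/1, 0/0/2/2, 0/2/2/1, 0/2/2/2, 2/0/0/1, 2/0/0/2, 2/0/2/1, 2/0/2/2, 2/2/2/1, 2/2/2/2
under PSO → 0/0/0/1, 0/0/0/2, 0/0/2/1, 0/0/2/2, 0/2/2/1, 0/2/2/2, 2/0/0/1, 2/0/0/2, 2/0/2/1, 2/0/2/2, 2/2/2/1, 2/2/2/2
target 0/2/2/1 ∈ {TSO,PSO}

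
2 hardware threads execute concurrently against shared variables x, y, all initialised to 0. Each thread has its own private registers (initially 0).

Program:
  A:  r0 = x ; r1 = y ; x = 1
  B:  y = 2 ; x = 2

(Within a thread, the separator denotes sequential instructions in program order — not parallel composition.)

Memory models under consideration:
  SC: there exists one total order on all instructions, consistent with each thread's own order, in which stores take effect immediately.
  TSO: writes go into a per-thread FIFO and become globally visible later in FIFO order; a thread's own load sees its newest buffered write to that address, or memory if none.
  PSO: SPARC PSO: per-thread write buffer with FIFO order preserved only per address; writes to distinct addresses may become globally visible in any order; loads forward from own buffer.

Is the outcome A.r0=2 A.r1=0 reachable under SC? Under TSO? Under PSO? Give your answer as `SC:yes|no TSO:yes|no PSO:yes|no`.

SC:no TSO:no PSO:yes

outcome vector order: (A.r0,A.r1)
under SC → (0,0); (0,2); (2,2)
under TSO → (0,0); (0,2); (2,2)
under PSO → (0,0); (0,2); (2,0); (2,2)
target (2,0) ∈ {PSO}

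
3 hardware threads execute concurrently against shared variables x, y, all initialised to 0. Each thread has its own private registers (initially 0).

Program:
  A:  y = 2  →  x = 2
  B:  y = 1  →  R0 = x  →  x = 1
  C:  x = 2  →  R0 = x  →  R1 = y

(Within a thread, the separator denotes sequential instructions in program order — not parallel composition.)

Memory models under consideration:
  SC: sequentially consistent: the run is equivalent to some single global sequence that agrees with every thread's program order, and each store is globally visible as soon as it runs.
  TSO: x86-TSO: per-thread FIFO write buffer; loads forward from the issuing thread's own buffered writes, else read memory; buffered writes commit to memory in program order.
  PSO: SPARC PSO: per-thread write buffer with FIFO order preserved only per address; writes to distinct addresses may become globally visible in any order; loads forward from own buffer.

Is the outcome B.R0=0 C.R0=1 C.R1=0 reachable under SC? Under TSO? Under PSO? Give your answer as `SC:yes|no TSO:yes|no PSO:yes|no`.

outcome vector order: (B.R0,C.R0,C.R1)
SC (9): <0 1 1>, <0 1 2>, <0 2 1>, <0 2 2>, <2 1 1>, <2 1 2>, <2 2 0>, <2 2 1>, <2 2 2>
TSO (10): <0 1 1>, <0 1 2>, <0 2 0>, <0 2 1>, <0 2 2>, <2 1 1>, <2 1 2>, <2 2 0>, <2 2 1>, <2 2 2>
PSO (12): <0 1 0>, <0 1 1>, <0 1 2>, <0 2 0>, <0 2 1>, <0 2 2>, <2 1 0>, <2 1 1>, <2 1 2>, <2 2 0>, <2 2 1>, <2 2 2>
target <0 1 0> ∈ {PSO}

SC:no TSO:no PSO:yes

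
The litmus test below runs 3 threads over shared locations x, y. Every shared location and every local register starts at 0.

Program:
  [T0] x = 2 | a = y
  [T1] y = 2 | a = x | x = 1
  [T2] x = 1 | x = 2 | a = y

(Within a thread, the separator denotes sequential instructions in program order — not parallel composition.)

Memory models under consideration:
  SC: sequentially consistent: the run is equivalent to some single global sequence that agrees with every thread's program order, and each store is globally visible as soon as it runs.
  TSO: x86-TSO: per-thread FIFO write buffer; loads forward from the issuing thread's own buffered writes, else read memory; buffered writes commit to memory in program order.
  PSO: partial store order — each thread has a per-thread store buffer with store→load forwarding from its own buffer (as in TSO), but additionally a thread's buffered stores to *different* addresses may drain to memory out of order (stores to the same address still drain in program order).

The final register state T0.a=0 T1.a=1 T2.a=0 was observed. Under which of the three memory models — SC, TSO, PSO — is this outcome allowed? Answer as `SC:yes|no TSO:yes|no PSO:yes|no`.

outcome vector order: (T0.a,T1.a,T2.a)
under SC → (0,1,2); (0,2,0); (0,2,2); (2,0,2); (2,1,2); (2,2,0); (2,2,2)
under TSO → (0,0,0); (0,0,2); (0,1,0); (0,1,2); (0,2,0); (0,2,2); (2,0,0); (2,0,2); (2,1,0); (2,1,2); (2,2,0); (2,2,2)
under PSO → (0,0,0); (0,0,2); (0,1,0); (0,1,2); (0,2,0); (0,2,2); (2,0,0); (2,0,2); (2,1,0); (2,1,2); (2,2,0); (2,2,2)
target (0,1,0) ∈ {TSO,PSO}

SC:no TSO:yes PSO:yes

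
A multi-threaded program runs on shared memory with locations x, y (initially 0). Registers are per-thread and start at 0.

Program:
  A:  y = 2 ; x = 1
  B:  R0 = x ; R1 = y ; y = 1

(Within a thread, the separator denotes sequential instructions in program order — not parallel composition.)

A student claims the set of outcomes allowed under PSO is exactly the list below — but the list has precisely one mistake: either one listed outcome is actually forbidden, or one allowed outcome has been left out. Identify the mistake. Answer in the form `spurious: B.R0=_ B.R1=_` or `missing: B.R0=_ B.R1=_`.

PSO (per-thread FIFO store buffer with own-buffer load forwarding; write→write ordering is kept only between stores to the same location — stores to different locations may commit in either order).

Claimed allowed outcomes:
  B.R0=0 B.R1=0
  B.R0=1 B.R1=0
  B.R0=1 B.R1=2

missing: B.R0=0 B.R1=2

outcome vector order: (B.R0,B.R1)
PSO: 4 outcomes — {0/0; 0/2; 1/0; 1/2}
PSO∖claimed = {0/2}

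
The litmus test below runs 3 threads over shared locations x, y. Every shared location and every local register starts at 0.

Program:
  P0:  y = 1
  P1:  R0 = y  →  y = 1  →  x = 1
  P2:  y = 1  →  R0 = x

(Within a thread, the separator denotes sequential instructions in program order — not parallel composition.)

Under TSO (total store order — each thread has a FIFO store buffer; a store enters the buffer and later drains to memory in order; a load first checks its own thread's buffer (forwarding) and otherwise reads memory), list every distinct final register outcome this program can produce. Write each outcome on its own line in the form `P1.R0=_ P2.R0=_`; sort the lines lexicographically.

P1.R0=0 P2.R0=0
P1.R0=0 P2.R0=1
P1.R0=1 P2.R0=0
P1.R0=1 P2.R0=1

outcome vector order: (P1.R0,P2.R0)
|TSO outcomes| = 4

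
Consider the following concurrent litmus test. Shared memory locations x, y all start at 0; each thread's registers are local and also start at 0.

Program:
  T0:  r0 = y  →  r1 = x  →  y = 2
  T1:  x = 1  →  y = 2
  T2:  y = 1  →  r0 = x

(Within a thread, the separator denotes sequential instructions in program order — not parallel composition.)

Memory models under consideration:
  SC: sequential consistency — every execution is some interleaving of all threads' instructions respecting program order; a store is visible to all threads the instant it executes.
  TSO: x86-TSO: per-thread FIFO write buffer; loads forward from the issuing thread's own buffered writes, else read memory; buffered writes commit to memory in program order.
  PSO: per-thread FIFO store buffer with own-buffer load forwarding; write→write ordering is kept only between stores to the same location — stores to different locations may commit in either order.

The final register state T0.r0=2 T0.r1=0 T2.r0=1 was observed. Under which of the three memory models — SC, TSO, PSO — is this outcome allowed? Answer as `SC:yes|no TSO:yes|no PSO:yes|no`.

SC:no TSO:no PSO:yes

outcome vector order: (T0.r0,T0.r1,T2.r0)
[SC] allowed = {000, 001, 010, 011, 100, 101, 110, 111, 210, 211}
[TSO] allowed = {000, 001, 010, 011, 100, 101, 110, 111, 210, 211}
[PSO] allowed = {000, 001, 010, 011, 100, 101, 110, 111, 200, 201, 210, 211}
target 201 ∈ {PSO}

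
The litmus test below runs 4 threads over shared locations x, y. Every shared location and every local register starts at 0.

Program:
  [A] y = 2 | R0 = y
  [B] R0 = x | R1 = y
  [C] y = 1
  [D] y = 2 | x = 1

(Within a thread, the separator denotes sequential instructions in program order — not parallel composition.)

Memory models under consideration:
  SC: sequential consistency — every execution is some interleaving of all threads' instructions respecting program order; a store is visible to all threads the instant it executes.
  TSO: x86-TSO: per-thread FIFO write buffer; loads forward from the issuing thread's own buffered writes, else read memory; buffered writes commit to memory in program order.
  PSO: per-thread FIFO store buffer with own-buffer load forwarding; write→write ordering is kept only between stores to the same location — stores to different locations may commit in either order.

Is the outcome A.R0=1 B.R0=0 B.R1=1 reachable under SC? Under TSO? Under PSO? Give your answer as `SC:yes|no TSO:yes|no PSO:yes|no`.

outcome vector order: (A.R0,B.R0,B.R1)
SC (10): 1/0/0, 1/0/1, 1/0/2, 1/1/1, 1/1/2, 2/0/0, 2/0/1, 2/0/2, 2/1/1, 2/1/2
TSO (10): 1/0/0, 1/0/1, 1/0/2, 1/1/1, 1/1/2, 2/0/0, 2/0/1, 2/0/2, 2/1/1, 2/1/2
PSO (12): 1/0/0, 1/0/1, 1/0/2, 1/1/0, 1/1/1, 1/1/2, 2/0/0, 2/0/1, 2/0/2, 2/1/0, 2/1/1, 2/1/2
target 1/0/1 ∈ {SC,TSO,PSO}

SC:yes TSO:yes PSO:yes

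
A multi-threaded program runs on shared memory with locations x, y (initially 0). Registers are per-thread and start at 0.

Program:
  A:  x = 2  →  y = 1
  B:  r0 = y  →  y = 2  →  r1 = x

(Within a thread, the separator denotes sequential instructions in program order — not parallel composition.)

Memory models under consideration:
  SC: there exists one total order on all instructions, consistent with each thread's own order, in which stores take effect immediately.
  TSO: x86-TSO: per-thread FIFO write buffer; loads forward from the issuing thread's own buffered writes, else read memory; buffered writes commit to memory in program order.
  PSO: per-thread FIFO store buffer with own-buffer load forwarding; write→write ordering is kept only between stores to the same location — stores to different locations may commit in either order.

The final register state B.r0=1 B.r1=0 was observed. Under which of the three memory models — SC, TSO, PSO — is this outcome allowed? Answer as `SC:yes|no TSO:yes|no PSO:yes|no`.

outcome vector order: (B.r0,B.r1)
SC: 3 outcomes — {(0,0), (0,2), (1,2)}
TSO: 3 outcomes — {(0,0), (0,2), (1,2)}
PSO: 4 outcomes — {(0,0), (0,2), (1,0), (1,2)}
target (1,0) ∈ {PSO}

SC:no TSO:no PSO:yes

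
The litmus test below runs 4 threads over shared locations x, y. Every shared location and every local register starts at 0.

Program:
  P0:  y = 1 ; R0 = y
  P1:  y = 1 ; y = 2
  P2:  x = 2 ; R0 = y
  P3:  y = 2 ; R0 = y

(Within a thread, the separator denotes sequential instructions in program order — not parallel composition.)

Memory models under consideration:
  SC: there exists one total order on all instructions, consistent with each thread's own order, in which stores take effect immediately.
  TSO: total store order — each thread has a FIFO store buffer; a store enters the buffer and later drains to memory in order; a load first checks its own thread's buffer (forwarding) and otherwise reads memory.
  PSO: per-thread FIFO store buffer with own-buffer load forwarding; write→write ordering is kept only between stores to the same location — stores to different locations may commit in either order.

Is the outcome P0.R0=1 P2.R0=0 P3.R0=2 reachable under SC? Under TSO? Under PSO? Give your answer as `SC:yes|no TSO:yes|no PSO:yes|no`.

outcome vector order: (P0.R0,P2.R0,P3.R0)
SC (12): 1/0/1, 1/0/2, 1/1/1, 1/1/2, 1/2/1, 1/2/2, 2/0/1, 2/0/2, 2/1/1, 2/1/2, 2/2/1, 2/2/2
TSO (12): 1/0/1, 1/0/2, 1/1/1, 1/1/2, 1/2/1, 1/2/2, 2/0/1, 2/0/2, 2/1/1, 2/1/2, 2/2/1, 2/2/2
PSO (12): 1/0/1, 1/0/2, 1/1/1, 1/1/2, 1/2/1, 1/2/2, 2/0/1, 2/0/2, 2/1/1, 2/1/2, 2/2/1, 2/2/2
target 1/0/2 ∈ {SC,TSO,PSO}

SC:yes TSO:yes PSO:yes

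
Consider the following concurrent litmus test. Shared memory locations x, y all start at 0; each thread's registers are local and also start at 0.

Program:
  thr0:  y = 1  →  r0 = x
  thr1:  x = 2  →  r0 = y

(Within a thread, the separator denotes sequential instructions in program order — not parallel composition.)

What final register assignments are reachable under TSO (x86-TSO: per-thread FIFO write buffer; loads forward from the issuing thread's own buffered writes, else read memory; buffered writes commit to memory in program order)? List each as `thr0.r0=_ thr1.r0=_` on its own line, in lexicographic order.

thr0.r0=0 thr1.r0=0
thr0.r0=0 thr1.r0=1
thr0.r0=2 thr1.r0=0
thr0.r0=2 thr1.r0=1

outcome vector order: (thr0.r0,thr1.r0)
|TSO outcomes| = 4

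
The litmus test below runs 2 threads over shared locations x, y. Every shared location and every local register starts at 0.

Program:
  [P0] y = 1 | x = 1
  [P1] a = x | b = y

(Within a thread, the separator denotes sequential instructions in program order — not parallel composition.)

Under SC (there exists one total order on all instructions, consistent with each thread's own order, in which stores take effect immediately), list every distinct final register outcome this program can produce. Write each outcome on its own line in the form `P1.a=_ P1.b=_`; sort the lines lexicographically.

P1.a=0 P1.b=0
P1.a=0 P1.b=1
P1.a=1 P1.b=1

outcome vector order: (P1.a,P1.b)
|SC outcomes| = 3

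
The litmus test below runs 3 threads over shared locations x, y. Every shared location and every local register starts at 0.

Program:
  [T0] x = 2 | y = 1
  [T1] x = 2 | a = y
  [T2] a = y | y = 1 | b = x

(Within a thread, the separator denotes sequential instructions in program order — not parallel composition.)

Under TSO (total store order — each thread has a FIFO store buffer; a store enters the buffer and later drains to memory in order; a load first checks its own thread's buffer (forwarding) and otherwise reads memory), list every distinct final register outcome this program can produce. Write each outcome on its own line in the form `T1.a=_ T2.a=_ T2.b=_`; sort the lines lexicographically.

outcome vector order: (T1.a,T2.a,T2.b)
|TSO outcomes| = 6

T1.a=0 T2.a=0 T2.b=0
T1.a=0 T2.a=0 T2.b=2
T1.a=0 T2.a=1 T2.b=2
T1.a=1 T2.a=0 T2.b=0
T1.a=1 T2.a=0 T2.b=2
T1.a=1 T2.a=1 T2.b=2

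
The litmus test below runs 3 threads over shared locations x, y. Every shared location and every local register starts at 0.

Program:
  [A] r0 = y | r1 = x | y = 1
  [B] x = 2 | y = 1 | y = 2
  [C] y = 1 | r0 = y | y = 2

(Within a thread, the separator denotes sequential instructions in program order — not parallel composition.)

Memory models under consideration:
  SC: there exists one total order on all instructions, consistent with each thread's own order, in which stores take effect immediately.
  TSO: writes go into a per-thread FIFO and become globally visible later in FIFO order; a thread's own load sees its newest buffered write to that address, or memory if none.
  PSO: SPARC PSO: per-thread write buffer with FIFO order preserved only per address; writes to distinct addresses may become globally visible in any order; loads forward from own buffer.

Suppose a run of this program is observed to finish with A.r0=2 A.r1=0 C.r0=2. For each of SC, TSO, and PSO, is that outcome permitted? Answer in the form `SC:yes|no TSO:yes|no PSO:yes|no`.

outcome vector order: (A.r0,A.r1,C.r0)
SC: 11 outcomes — {001; 002; 021; 022; 101; 102; 121; 122; 201; 221; 222}
TSO: 11 outcomes — {001; 002; 021; 022; 101; 102; 121; 122; 201; 221; 222}
PSO: 12 outcomes — {001; 002; 021; 022; 101; 102; 121; 122; 201; 202; 221; 222}
target 202 ∈ {PSO}

SC:no TSO:no PSO:yes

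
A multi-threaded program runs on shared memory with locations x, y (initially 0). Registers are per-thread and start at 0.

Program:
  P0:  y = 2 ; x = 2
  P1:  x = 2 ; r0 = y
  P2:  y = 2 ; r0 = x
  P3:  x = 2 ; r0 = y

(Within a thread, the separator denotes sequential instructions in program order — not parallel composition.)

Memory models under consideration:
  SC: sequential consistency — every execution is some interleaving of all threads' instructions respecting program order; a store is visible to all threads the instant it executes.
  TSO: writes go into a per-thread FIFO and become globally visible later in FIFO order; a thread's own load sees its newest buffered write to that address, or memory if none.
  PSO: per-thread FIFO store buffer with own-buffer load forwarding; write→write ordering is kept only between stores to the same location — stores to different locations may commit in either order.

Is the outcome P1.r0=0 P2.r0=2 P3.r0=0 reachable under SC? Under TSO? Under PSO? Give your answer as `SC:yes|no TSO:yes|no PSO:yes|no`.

SC:yes TSO:yes PSO:yes

outcome vector order: (P1.r0,P2.r0,P3.r0)
SC (5): 020; 022; 202; 220; 222
TSO (8): 000; 002; 020; 022; 200; 202; 220; 222
PSO (8): 000; 002; 020; 022; 200; 202; 220; 222
target 020 ∈ {SC,TSO,PSO}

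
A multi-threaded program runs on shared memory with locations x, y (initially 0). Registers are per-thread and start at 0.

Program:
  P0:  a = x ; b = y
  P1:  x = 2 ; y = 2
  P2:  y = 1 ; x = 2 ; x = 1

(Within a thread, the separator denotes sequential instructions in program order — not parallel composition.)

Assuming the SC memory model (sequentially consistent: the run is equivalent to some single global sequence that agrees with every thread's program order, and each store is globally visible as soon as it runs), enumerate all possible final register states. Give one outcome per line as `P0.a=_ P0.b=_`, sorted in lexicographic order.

P0.a=0 P0.b=0
P0.a=0 P0.b=1
P0.a=0 P0.b=2
P0.a=1 P0.b=1
P0.a=1 P0.b=2
P0.a=2 P0.b=0
P0.a=2 P0.b=1
P0.a=2 P0.b=2

outcome vector order: (P0.a,P0.b)
|SC outcomes| = 8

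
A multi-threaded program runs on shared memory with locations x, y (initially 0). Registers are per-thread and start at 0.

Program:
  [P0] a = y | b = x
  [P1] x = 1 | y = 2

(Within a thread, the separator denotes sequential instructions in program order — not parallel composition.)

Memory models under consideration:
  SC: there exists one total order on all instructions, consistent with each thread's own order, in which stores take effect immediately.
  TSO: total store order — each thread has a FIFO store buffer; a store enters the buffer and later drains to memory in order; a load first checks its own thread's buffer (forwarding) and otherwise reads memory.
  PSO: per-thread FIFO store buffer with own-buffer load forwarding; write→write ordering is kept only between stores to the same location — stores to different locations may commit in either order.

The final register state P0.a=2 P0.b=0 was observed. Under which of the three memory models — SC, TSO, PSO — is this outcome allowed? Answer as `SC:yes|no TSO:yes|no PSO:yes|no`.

SC:no TSO:no PSO:yes

outcome vector order: (P0.a,P0.b)
under SC → 00, 01, 21
under TSO → 00, 01, 21
under PSO → 00, 01, 20, 21
target 20 ∈ {PSO}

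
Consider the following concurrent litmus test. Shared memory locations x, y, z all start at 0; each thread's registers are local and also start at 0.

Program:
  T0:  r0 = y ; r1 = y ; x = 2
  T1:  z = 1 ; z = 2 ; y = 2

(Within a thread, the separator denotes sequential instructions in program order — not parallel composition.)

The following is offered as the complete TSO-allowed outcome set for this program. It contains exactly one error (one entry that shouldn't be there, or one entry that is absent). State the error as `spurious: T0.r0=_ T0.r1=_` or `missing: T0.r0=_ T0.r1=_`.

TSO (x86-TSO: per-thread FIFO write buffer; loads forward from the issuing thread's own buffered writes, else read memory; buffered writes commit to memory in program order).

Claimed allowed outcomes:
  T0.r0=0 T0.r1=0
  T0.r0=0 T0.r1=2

missing: T0.r0=2 T0.r1=2

outcome vector order: (T0.r0,T0.r1)
TSO (3): 0/0 0/2 2/2
TSO∖claimed = {2/2}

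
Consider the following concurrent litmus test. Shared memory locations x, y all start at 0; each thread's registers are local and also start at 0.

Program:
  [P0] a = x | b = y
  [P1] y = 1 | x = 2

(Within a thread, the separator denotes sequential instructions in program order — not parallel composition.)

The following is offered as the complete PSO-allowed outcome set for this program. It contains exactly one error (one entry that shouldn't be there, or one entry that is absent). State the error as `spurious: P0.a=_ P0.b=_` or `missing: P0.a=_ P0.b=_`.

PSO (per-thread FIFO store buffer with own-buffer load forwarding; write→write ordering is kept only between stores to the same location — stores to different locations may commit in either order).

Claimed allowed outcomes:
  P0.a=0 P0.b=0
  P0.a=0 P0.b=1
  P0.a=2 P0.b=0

outcome vector order: (P0.a,P0.b)
PSO: 4 outcomes — {(0,0) (0,1) (2,0) (2,1)}
PSO∖claimed = {(2,1)}

missing: P0.a=2 P0.b=1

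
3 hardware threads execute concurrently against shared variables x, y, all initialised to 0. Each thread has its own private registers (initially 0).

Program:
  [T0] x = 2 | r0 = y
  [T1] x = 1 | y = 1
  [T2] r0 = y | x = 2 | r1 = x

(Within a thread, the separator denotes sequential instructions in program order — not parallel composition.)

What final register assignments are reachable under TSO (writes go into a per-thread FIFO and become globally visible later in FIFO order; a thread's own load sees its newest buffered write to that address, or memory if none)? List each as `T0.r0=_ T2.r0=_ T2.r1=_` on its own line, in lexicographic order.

outcome vector order: (T0.r0,T2.r0,T2.r1)
|TSO outcomes| = 6

T0.r0=0 T2.r0=0 T2.r1=1
T0.r0=0 T2.r0=0 T2.r1=2
T0.r0=0 T2.r0=1 T2.r1=2
T0.r0=1 T2.r0=0 T2.r1=1
T0.r0=1 T2.r0=0 T2.r1=2
T0.r0=1 T2.r0=1 T2.r1=2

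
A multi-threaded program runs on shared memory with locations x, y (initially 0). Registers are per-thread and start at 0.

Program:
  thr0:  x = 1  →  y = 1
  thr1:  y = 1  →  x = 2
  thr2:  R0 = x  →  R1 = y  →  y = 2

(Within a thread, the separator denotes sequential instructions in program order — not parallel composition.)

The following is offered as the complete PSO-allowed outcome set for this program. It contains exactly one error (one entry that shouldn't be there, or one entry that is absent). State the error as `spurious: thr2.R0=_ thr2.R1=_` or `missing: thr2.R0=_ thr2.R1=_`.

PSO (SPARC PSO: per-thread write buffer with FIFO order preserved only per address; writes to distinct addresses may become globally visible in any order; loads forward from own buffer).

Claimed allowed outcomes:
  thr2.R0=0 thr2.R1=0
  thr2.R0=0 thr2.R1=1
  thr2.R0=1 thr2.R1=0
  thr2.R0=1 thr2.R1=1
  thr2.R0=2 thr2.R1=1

missing: thr2.R0=2 thr2.R1=0

outcome vector order: (thr2.R0,thr2.R1)
[PSO] allowed = {00; 01; 10; 11; 20; 21}
PSO∖claimed = {20}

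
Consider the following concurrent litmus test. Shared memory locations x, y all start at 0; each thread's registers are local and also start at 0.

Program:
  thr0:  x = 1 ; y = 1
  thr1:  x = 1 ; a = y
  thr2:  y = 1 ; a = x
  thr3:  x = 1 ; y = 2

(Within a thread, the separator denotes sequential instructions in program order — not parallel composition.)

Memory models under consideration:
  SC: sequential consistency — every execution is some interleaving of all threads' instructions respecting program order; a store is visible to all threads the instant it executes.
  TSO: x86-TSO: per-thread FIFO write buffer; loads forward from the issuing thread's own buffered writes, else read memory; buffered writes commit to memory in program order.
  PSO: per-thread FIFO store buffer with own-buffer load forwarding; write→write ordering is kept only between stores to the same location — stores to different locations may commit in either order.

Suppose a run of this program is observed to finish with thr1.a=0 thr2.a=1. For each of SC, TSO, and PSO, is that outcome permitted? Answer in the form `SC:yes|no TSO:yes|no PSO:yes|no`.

SC:yes TSO:yes PSO:yes

outcome vector order: (thr1.a,thr2.a)
[SC] allowed = {0/1; 1/0; 1/1; 2/0; 2/1}
[TSO] allowed = {0/0; 0/1; 1/0; 1/1; 2/0; 2/1}
[PSO] allowed = {0/0; 0/1; 1/0; 1/1; 2/0; 2/1}
target 0/1 ∈ {SC,TSO,PSO}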